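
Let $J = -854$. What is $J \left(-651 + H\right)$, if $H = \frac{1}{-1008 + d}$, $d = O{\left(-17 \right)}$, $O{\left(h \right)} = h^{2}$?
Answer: $\frac{399731780}{719} \approx 5.5596 \cdot 10^{5}$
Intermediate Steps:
$d = 289$ ($d = \left(-17\right)^{2} = 289$)
$H = - \frac{1}{719}$ ($H = \frac{1}{-1008 + 289} = \frac{1}{-719} = - \frac{1}{719} \approx -0.0013908$)
$J \left(-651 + H\right) = - 854 \left(-651 - \frac{1}{719}\right) = \left(-854\right) \left(- \frac{468070}{719}\right) = \frac{399731780}{719}$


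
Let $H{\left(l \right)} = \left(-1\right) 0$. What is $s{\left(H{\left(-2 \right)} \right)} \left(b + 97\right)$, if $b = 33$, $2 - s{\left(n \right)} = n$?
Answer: $260$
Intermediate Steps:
$H{\left(l \right)} = 0$
$s{\left(n \right)} = 2 - n$
$s{\left(H{\left(-2 \right)} \right)} \left(b + 97\right) = \left(2 - 0\right) \left(33 + 97\right) = \left(2 + 0\right) 130 = 2 \cdot 130 = 260$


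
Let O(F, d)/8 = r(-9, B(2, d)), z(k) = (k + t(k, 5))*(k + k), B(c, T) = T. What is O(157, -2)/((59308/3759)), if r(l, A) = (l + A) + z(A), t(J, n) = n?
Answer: -172914/14827 ≈ -11.662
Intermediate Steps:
z(k) = 2*k*(5 + k) (z(k) = (k + 5)*(k + k) = (5 + k)*(2*k) = 2*k*(5 + k))
r(l, A) = A + l + 2*A*(5 + A) (r(l, A) = (l + A) + 2*A*(5 + A) = (A + l) + 2*A*(5 + A) = A + l + 2*A*(5 + A))
O(F, d) = -72 + 8*d + 16*d*(5 + d) (O(F, d) = 8*(d - 9 + 2*d*(5 + d)) = 8*(-9 + d + 2*d*(5 + d)) = -72 + 8*d + 16*d*(5 + d))
O(157, -2)/((59308/3759)) = (-72 + 16*(-2)² + 88*(-2))/((59308/3759)) = (-72 + 16*4 - 176)/((59308*(1/3759))) = (-72 + 64 - 176)/(59308/3759) = -184*3759/59308 = -172914/14827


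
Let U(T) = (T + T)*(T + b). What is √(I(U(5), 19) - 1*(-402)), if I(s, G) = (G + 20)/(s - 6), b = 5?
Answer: 9*√43898/94 ≈ 20.060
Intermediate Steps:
U(T) = 2*T*(5 + T) (U(T) = (T + T)*(T + 5) = (2*T)*(5 + T) = 2*T*(5 + T))
I(s, G) = (20 + G)/(-6 + s)
√(I(U(5), 19) - 1*(-402)) = √((20 + 19)/(-6 + 2*5*(5 + 5)) - 1*(-402)) = √(39/(-6 + 2*5*10) + 402) = √(39/(-6 + 100) + 402) = √(39/94 + 402) = √(37827/94) = 9*√43898/94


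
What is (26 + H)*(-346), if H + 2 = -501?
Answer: 165042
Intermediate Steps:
H = -503 (H = -2 - 501 = -503)
(26 + H)*(-346) = (26 - 503)*(-346) = -477*(-346) = 165042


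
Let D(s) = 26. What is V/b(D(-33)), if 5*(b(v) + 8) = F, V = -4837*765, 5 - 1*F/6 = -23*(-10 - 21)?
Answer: 18501525/4288 ≈ 4314.7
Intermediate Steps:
F = -4248 (F = 30 - (-138)*(-10 - 21) = 30 - (-138)*(-31) = 30 - 6*713 = 30 - 4278 = -4248)
V = -3700305
b(v) = -4288/5 (b(v) = -8 + (⅕)*(-4248) = -8 - 4248/5 = -4288/5)
V/b(D(-33)) = -3700305/(-4288/5) = -3700305*(-5/4288) = 18501525/4288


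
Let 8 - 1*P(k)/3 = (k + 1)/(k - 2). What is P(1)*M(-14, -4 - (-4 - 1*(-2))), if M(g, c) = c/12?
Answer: -5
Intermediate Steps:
P(k) = 24 - 3*(1 + k)/(-2 + k) (P(k) = 24 - 3*(k + 1)/(k - 2) = 24 - 3*(1 + k)/(-2 + k))
M(g, c) = c/12 (M(g, c) = c*(1/12) = c/12)
P(1)*M(-14, -4 - (-4 - 1*(-2))) = (3*(-17 + 7*1)/(-2 + 1))*((-4 - (-4 - 1*(-2)))/12) = (3*(-17 + 7)/(-1))*((-4 - (-4 + 2))/12) = (3*(-1)*(-10))*((-4 - 1*(-2))/12) = 30*((-4 + 2)/12) = 30*((1/12)*(-2)) = 30*(-⅙) = -5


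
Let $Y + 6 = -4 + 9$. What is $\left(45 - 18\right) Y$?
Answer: $-27$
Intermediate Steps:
$Y = -1$ ($Y = -6 + \left(-4 + 9\right) = -6 + 5 = -1$)
$\left(45 - 18\right) Y = \left(45 - 18\right) \left(-1\right) = 27 \left(-1\right) = -27$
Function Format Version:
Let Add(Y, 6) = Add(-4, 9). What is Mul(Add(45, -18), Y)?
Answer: -27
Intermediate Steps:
Y = -1 (Y = Add(-6, Add(-4, 9)) = Add(-6, 5) = -1)
Mul(Add(45, -18), Y) = Mul(Add(45, -18), -1) = Mul(27, -1) = -27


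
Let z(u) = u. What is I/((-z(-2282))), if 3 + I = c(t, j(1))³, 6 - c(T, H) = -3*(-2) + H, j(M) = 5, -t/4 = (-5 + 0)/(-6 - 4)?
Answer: -64/1141 ≈ -0.056091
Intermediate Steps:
t = -2 (t = -4*(-5 + 0)/(-6 - 4) = -(-20)/(-10) = -(-20)*(-1)/10 = -4*½ = -2)
c(T, H) = -H (c(T, H) = 6 - (-3*(-2) + H) = 6 - (6 + H) = 6 + (-6 - H) = -H)
I = -128 (I = -3 + (-1*5)³ = -3 + (-5)³ = -3 - 125 = -128)
I/((-z(-2282))) = -128/((-1*(-2282))) = -128/2282 = -128*1/2282 = -64/1141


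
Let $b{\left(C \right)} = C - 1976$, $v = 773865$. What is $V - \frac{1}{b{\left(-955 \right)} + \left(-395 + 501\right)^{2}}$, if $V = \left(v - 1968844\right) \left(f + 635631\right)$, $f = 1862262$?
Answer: $- \frac{24789840986146336}{8305} \approx -2.9849 \cdot 10^{12}$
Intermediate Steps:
$b{\left(C \right)} = -1976 + C$
$V = -2984929679247$ ($V = \left(773865 - 1968844\right) \left(1862262 + 635631\right) = \left(-1194979\right) 2497893 = -2984929679247$)
$V - \frac{1}{b{\left(-955 \right)} + \left(-395 + 501\right)^{2}} = -2984929679247 - \frac{1}{\left(-1976 - 955\right) + \left(-395 + 501\right)^{2}} = -2984929679247 - \frac{1}{-2931 + 106^{2}} = -2984929679247 - \frac{1}{-2931 + 11236} = -2984929679247 - \frac{1}{8305} = - \frac{24789840986146336}{8305}$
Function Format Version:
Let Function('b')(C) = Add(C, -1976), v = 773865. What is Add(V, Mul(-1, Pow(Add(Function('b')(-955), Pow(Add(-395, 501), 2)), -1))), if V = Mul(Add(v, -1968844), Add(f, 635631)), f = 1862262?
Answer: Rational(-24789840986146336, 8305) ≈ -2.9849e+12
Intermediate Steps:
Function('b')(C) = Add(-1976, C)
V = -2984929679247 (V = Mul(Add(773865, -1968844), Add(1862262, 635631)) = Mul(-1194979, 2497893) = -2984929679247)
Add(V, Mul(-1, Pow(Add(Function('b')(-955), Pow(Add(-395, 501), 2)), -1))) = Add(-2984929679247, Mul(-1, Pow(Add(Add(-1976, -955), Pow(Add(-395, 501), 2)), -1))) = Add(-2984929679247, Mul(-1, Pow(Add(-2931, Pow(106, 2)), -1))) = Add(-2984929679247, Mul(-1, Pow(Add(-2931, 11236), -1))) = Add(-2984929679247, Mul(-1, Pow(8305, -1))) = Add(-2984929679247, Mul(-1, Rational(1, 8305))) = Add(-2984929679247, Rational(-1, 8305)) = Rational(-24789840986146336, 8305)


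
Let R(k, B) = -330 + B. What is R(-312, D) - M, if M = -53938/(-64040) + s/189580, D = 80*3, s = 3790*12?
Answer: -27645034831/303517580 ≈ -91.082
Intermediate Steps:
s = 45480
D = 240
M = 328452631/303517580 (M = -53938/(-64040) + 45480/189580 = -53938*(-1/64040) + 45480*(1/189580) = 26969/32020 + 2274/9479 = 328452631/303517580 ≈ 1.0822)
R(-312, D) - M = (-330 + 240) - 1*328452631/303517580 = -90 - 328452631/303517580 = -27645034831/303517580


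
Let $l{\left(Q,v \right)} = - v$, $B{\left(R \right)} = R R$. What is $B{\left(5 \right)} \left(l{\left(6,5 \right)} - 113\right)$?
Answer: $-2950$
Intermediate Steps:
$B{\left(R \right)} = R^{2}$
$B{\left(5 \right)} \left(l{\left(6,5 \right)} - 113\right) = 5^{2} \left(\left(-1\right) 5 - 113\right) = 25 \left(-5 - 113\right) = 25 \left(-118\right) = -2950$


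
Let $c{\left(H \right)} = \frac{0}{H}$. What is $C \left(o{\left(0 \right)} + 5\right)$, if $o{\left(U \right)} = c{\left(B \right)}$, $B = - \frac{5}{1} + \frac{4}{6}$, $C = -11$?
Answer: $-55$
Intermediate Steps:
$B = - \frac{13}{3}$ ($B = \left(-5\right) 1 + 4 \cdot \frac{1}{6} = -5 + \frac{2}{3} = - \frac{13}{3} \approx -4.3333$)
$c{\left(H \right)} = 0$
$o{\left(U \right)} = 0$
$C \left(o{\left(0 \right)} + 5\right) = - 11 \left(0 + 5\right) = \left(-11\right) 5 = -55$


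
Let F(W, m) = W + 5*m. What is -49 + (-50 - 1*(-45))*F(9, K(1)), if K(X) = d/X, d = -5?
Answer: 31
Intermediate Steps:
K(X) = -5/X
-49 + (-50 - 1*(-45))*F(9, K(1)) = -49 + (-50 - 1*(-45))*(9 + 5*(-5/1)) = -49 + (-50 + 45)*(9 + 5*(-5*1)) = -49 - 5*(9 + 5*(-5)) = -49 - 5*(9 - 25) = -49 - 5*(-16) = -49 + 80 = 31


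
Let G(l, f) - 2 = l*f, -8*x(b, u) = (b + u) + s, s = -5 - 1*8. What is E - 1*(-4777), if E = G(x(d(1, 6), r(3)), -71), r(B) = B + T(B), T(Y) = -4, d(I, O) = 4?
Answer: 18761/4 ≈ 4690.3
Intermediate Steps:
s = -13 (s = -5 - 8 = -13)
r(B) = -4 + B (r(B) = B - 4 = -4 + B)
x(b, u) = 13/8 - b/8 - u/8 (x(b, u) = -((b + u) - 13)/8 = -(-13 + b + u)/8 = 13/8 - b/8 - u/8)
G(l, f) = 2 + f*l (G(l, f) = 2 + l*f = 2 + f*l)
E = -347/4 (E = 2 - 71*(13/8 - ⅛*4 - (-4 + 3)/8) = 2 - 71*(13/8 - ½ - ⅛*(-1)) = 2 - 71*(13/8 - ½ + ⅛) = 2 - 71*5/4 = 2 - 355/4 = -347/4 ≈ -86.750)
E - 1*(-4777) = -347/4 - 1*(-4777) = -347/4 + 4777 = 18761/4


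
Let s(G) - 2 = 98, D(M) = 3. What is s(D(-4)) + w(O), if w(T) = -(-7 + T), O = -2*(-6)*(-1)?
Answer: 119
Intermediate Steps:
s(G) = 100 (s(G) = 2 + 98 = 100)
O = -12 (O = 12*(-1) = -12)
w(T) = 7 - T
s(D(-4)) + w(O) = 100 + (7 - 1*(-12)) = 100 + (7 + 12) = 100 + 19 = 119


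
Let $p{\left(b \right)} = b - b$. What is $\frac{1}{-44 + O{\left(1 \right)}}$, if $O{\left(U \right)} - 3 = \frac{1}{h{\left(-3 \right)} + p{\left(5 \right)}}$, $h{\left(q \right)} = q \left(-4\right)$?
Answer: $- \frac{12}{491} \approx -0.02444$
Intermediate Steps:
$p{\left(b \right)} = 0$
$h{\left(q \right)} = - 4 q$
$O{\left(U \right)} = \frac{37}{12}$ ($O{\left(U \right)} = 3 + \frac{1}{\left(-4\right) \left(-3\right) + 0} = 3 + \frac{1}{12 + 0} = 3 + \frac{1}{12} = \frac{37}{12}$)
$\frac{1}{-44 + O{\left(1 \right)}} = \frac{1}{-44 + \frac{37}{12}} = \frac{1}{- \frac{491}{12}} = - \frac{12}{491}$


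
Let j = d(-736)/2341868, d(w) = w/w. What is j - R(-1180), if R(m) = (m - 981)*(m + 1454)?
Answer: 1386652828953/2341868 ≈ 5.9211e+5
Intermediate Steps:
d(w) = 1
R(m) = (-981 + m)*(1454 + m)
j = 1/2341868 ≈ 4.2701e-7
j - R(-1180) = 1/2341868 - (-1426374 + (-1180)² + 473*(-1180)) = 1/2341868 - (-1426374 + 1392400 - 558140) = 1/2341868 - 1*(-592114) = 1/2341868 + 592114 = 1386652828953/2341868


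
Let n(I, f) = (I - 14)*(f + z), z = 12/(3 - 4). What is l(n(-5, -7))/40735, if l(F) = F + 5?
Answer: 366/40735 ≈ 0.0089849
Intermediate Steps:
z = -12 (z = 12/(-1) = 12*(-1) = -12)
n(I, f) = (-14 + I)*(-12 + f) (n(I, f) = (I - 14)*(f - 12) = (-14 + I)*(-12 + f))
l(F) = 5 + F
l(n(-5, -7))/40735 = (5 + (168 - 14*(-7) - 12*(-5) - 5*(-7)))/40735 = (5 + (168 + 98 + 60 + 35))*(1/40735) = (5 + 361)*(1/40735) = 366*(1/40735) = 366/40735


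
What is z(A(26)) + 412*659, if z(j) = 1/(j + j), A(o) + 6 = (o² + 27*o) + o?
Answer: 759136369/2796 ≈ 2.7151e+5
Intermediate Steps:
A(o) = -6 + o² + 28*o (A(o) = -6 + ((o² + 27*o) + o) = -6 + (o² + 28*o) = -6 + o² + 28*o)
z(j) = 1/(2*j)
z(A(26)) + 412*659 = 1/(2*(-6 + 26² + 28*26)) + 412*659 = 1/(2*(-6 + 676 + 728)) + 271508 = (½)/1398 + 271508 = (½)*(1/1398) + 271508 = 1/2796 + 271508 = 759136369/2796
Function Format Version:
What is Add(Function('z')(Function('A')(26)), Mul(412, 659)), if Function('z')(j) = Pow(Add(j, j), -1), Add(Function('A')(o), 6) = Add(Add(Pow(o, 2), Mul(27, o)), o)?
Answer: Rational(759136369, 2796) ≈ 2.7151e+5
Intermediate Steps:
Function('A')(o) = Add(-6, Pow(o, 2), Mul(28, o)) (Function('A')(o) = Add(-6, Add(Add(Pow(o, 2), Mul(27, o)), o)) = Add(-6, Add(Pow(o, 2), Mul(28, o))) = Add(-6, Pow(o, 2), Mul(28, o)))
Function('z')(j) = Mul(Rational(1, 2), Pow(j, -1)) (Function('z')(j) = Pow(Mul(2, j), -1) = Mul(Rational(1, 2), Pow(j, -1)))
Add(Function('z')(Function('A')(26)), Mul(412, 659)) = Add(Mul(Rational(1, 2), Pow(Add(-6, Pow(26, 2), Mul(28, 26)), -1)), Mul(412, 659)) = Add(Mul(Rational(1, 2), Pow(Add(-6, 676, 728), -1)), 271508) = Add(Mul(Rational(1, 2), Pow(1398, -1)), 271508) = Add(Mul(Rational(1, 2), Rational(1, 1398)), 271508) = Add(Rational(1, 2796), 271508) = Rational(759136369, 2796)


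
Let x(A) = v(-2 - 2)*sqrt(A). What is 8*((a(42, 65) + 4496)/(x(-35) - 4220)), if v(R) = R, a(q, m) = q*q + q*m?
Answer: -948445/55653 + 899*I*sqrt(35)/55653 ≈ -17.042 + 0.095566*I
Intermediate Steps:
a(q, m) = q**2 + m*q
x(A) = -4*sqrt(A) (x(A) = (-2 - 2)*sqrt(A) = -4*sqrt(A))
8*((a(42, 65) + 4496)/(x(-35) - 4220)) = 8*((42*(65 + 42) + 4496)/(-4*I*sqrt(35) - 4220)) = 8*((42*107 + 4496)/(-4*I*sqrt(35) - 4220)) = 8*((4494 + 4496)/(-4*I*sqrt(35) - 4220)) = 8*(8990/(-4220 - 4*I*sqrt(35))) = 71920/(-4220 - 4*I*sqrt(35))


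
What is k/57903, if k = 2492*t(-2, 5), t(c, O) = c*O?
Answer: -24920/57903 ≈ -0.43038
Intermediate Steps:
t(c, O) = O*c
k = -24920 (k = 2492*(5*(-2)) = 2492*(-10) = -24920)
k/57903 = -24920/57903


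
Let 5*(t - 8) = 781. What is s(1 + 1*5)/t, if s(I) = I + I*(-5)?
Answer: -120/821 ≈ -0.14616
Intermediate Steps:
s(I) = -4*I (s(I) = I - 5*I = -4*I)
t = 821/5 (t = 8 + (1/5)*781 = 8 + 781/5 = 821/5 ≈ 164.20)
s(1 + 1*5)/t = (-4*(1 + 1*5))/(821/5) = -4*(1 + 5)*(5/821) = -4*6*(5/821) = -24*5/821 = -120/821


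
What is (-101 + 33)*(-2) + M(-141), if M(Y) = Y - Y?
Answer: 136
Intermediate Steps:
M(Y) = 0
(-101 + 33)*(-2) + M(-141) = (-101 + 33)*(-2) + 0 = -68*(-2) + 0 = 136 + 0 = 136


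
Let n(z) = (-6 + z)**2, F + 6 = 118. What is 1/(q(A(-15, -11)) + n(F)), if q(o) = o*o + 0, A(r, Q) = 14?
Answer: 1/11432 ≈ 8.7474e-5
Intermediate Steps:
q(o) = o**2 (q(o) = o**2 + 0 = o**2)
F = 112 (F = -6 + 118 = 112)
1/(q(A(-15, -11)) + n(F)) = 1/(14**2 + (-6 + 112)**2) = 1/(196 + 106**2) = 1/(196 + 11236) = 1/11432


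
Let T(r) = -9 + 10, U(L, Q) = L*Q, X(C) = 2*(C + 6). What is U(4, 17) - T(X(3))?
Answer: 67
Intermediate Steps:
X(C) = 12 + 2*C (X(C) = 2*(6 + C) = 12 + 2*C)
T(r) = 1
U(4, 17) - T(X(3)) = 4*17 - 1*1 = 68 - 1 = 67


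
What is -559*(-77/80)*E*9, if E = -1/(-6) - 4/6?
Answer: -387387/160 ≈ -2421.2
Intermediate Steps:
E = -½ (E = -1*(-⅙) - 4*⅙ = ⅙ - ⅔ = -½ ≈ -0.50000)
-559*(-77/80)*E*9 = -559*(-77/80)*(-½*9) = -559*(-77*1/80)*(-9)/2 = -(-43043)*(-9)/(80*2) = -559*693/160 = -387387/160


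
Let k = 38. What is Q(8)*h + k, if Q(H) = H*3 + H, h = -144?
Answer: -4570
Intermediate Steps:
Q(H) = 4*H (Q(H) = 3*H + H = 4*H)
Q(8)*h + k = (4*8)*(-144) + 38 = 32*(-144) + 38 = -4608 + 38 = -4570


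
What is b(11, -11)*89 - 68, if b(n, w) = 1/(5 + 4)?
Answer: -523/9 ≈ -58.111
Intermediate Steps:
b(n, w) = ⅑ (b(n, w) = 1/9 = ⅑)
b(11, -11)*89 - 68 = (⅑)*89 - 68 = 89/9 - 68 = -523/9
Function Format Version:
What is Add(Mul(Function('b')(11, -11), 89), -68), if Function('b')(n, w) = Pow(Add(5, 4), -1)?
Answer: Rational(-523, 9) ≈ -58.111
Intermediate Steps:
Function('b')(n, w) = Rational(1, 9) (Function('b')(n, w) = Pow(9, -1) = Rational(1, 9))
Add(Mul(Function('b')(11, -11), 89), -68) = Add(Mul(Rational(1, 9), 89), -68) = Add(Rational(89, 9), -68) = Rational(-523, 9)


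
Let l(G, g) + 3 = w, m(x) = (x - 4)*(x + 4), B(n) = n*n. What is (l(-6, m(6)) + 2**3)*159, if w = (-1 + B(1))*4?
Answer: 795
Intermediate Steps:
B(n) = n**2
m(x) = (-4 + x)*(4 + x)
w = 0 (w = (-1 + 1**2)*4 = (-1 + 1)*4 = 0*4 = 0)
l(G, g) = -3 (l(G, g) = -3 + 0 = -3)
(l(-6, m(6)) + 2**3)*159 = (-3 + 2**3)*159 = (-3 + 8)*159 = 5*159 = 795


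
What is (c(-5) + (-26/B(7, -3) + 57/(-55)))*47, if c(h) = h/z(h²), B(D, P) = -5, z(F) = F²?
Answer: 268558/1375 ≈ 195.31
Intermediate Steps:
c(h) = h⁻³ (c(h) = h/((h²)²) = h/(h⁴) = h/h⁴ = h⁻³)
(c(-5) + (-26/B(7, -3) + 57/(-55)))*47 = ((-5)⁻³ + (-26/(-5) + 57/(-55)))*47 = (-1/125 + (-26*(-⅕) + 57*(-1/55)))*47 = (-1/125 + (26/5 - 57/55))*47 = (-1/125 + 229/55)*47 = (5714/1375)*47 = 268558/1375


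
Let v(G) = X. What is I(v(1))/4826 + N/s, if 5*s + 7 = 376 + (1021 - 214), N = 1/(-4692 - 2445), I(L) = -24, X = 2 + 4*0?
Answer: -100729409/20252579256 ≈ -0.0049737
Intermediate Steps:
X = 2 (X = 2 + 0 = 2)
v(G) = 2
N = -1/7137 (N = 1/(-7137) = -1/7137 ≈ -0.00014011)
s = 1176/5 (s = -7/5 + (376 + (1021 - 214))/5 = -7/5 + (376 + 807)/5 = -7/5 + (1/5)*1183 = -7/5 + 1183/5 = 1176/5 ≈ 235.20)
I(v(1))/4826 + N/s = -24/4826 - 1/(7137*1176/5) = -24*1/4826 - 1/7137*5/1176 = -12/2413 - 5/8393112 = -100729409/20252579256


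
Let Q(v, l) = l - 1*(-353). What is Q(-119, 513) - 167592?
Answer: -166726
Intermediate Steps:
Q(v, l) = 353 + l (Q(v, l) = l + 353 = 353 + l)
Q(-119, 513) - 167592 = (353 + 513) - 167592 = 866 - 167592 = -166726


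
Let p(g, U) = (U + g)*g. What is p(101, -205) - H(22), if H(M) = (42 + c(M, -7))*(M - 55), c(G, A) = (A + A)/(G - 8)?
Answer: -9151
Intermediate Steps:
c(G, A) = 2*A/(-8 + G) (c(G, A) = (2*A)/(-8 + G) = 2*A/(-8 + G))
p(g, U) = g*(U + g)
H(M) = (-55 + M)*(42 - 14/(-8 + M)) (H(M) = (42 + 2*(-7)/(-8 + M))*(M - 55) = (42 - 14/(-8 + M))*(-55 + M) = (-55 + M)*(42 - 14/(-8 + M)))
p(101, -205) - H(22) = 101*(-205 + 101) - 14*(1375 - 190*22 + 3*22²)/(-8 + 22) = 101*(-104) - 14*(1375 - 4180 + 3*484)/14 = -10504 - 14*(1375 - 4180 + 1452)/14 = -10504 - 14*(-1353)/14 = -10504 - 1*(-1353) = -10504 + 1353 = -9151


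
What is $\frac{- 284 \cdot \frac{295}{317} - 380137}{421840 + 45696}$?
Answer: $- \frac{120587209}{148208912} \approx -0.81363$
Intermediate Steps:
$\frac{- 284 \cdot \frac{295}{317} - 380137}{421840 + 45696} = \frac{- 284 \cdot 295 \cdot \frac{1}{317} - 380137}{467536} = \left(\left(-284\right) \frac{295}{317} - 380137\right) \frac{1}{467536} = \left(- \frac{83780}{317} - 380137\right) \frac{1}{467536} = \left(- \frac{120587209}{317}\right) \frac{1}{467536} = - \frac{120587209}{148208912}$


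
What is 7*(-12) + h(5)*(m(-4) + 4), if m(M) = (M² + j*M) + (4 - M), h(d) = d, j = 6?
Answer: -64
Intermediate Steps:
m(M) = 4 + M² + 5*M (m(M) = (M² + 6*M) + (4 - M) = 4 + M² + 5*M)
7*(-12) + h(5)*(m(-4) + 4) = 7*(-12) + 5*((4 + (-4)² + 5*(-4)) + 4) = -84 + 5*((4 + 16 - 20) + 4) = -84 + 5*(0 + 4) = -84 + 5*4 = -84 + 20 = -64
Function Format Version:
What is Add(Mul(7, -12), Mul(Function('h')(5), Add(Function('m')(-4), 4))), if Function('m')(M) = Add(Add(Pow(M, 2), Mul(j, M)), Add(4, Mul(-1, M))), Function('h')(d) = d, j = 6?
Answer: -64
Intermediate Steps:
Function('m')(M) = Add(4, Pow(M, 2), Mul(5, M)) (Function('m')(M) = Add(Add(Pow(M, 2), Mul(6, M)), Add(4, Mul(-1, M))) = Add(4, Pow(M, 2), Mul(5, M)))
Add(Mul(7, -12), Mul(Function('h')(5), Add(Function('m')(-4), 4))) = Add(Mul(7, -12), Mul(5, Add(Add(4, Pow(-4, 2), Mul(5, -4)), 4))) = Add(-84, Mul(5, Add(Add(4, 16, -20), 4))) = Add(-84, Mul(5, Add(0, 4))) = Add(-84, Mul(5, 4)) = Add(-84, 20) = -64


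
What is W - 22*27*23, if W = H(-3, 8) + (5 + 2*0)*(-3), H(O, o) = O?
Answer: -13680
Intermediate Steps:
W = -18 (W = -3 + (5 + 2*0)*(-3) = -3 + (5 + 0)*(-3) = -3 + 5*(-3) = -3 - 15 = -18)
W - 22*27*23 = -18 - 22*27*23 = -18 - 594*23 = -18 - 13662 = -13680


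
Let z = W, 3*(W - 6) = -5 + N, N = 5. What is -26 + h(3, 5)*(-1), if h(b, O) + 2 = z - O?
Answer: -25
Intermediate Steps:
W = 6 (W = 6 + (-5 + 5)/3 = 6 + (⅓)*0 = 6 + 0 = 6)
z = 6
h(b, O) = 4 - O (h(b, O) = -2 + (6 - O) = 4 - O)
-26 + h(3, 5)*(-1) = -26 + (4 - 1*5)*(-1) = -26 + (4 - 5)*(-1) = -26 - 1*(-1) = -26 + 1 = -25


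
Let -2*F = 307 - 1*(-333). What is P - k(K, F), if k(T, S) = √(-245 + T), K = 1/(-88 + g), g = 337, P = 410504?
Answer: 410504 - 2*I*√3797499/249 ≈ 4.105e+5 - 15.652*I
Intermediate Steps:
F = -320 (F = -(307 - 1*(-333))/2 = -(307 + 333)/2 = -½*640 = -320)
K = 1/249 (K = 1/(-88 + 337) = 1/249 ≈ 0.0040161)
P - k(K, F) = 410504 - √(-245 + 1/249) = 410504 - √(-61004/249) = 410504 - 2*I*√3797499/249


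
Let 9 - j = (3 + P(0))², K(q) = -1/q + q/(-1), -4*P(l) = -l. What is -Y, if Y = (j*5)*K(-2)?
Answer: 0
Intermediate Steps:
P(l) = l/4 (P(l) = -(-1)*l/4 = l/4)
K(q) = -q - 1/q (K(q) = -1/q + q*(-1) = -1/q - q = -q - 1/q)
j = 0 (j = 9 - (3 + (¼)*0)² = 9 - (3 + 0)² = 9 - 1*3² = 9 - 1*9 = 9 - 9 = 0)
Y = 0 (Y = (0*5)*(-1*(-2) - 1/(-2)) = 0*(2 - 1*(-½)) = 0*(2 + ½) = 0*(5/2) = 0)
-Y = -1*0 = 0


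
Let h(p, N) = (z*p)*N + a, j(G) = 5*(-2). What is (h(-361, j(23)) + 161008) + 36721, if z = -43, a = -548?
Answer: 41951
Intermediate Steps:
j(G) = -10
h(p, N) = -548 - 43*N*p (h(p, N) = (-43*p)*N - 548 = -43*N*p - 548 = -548 - 43*N*p)
(h(-361, j(23)) + 161008) + 36721 = ((-548 - 43*(-10)*(-361)) + 161008) + 36721 = ((-548 - 155230) + 161008) + 36721 = (-155778 + 161008) + 36721 = 5230 + 36721 = 41951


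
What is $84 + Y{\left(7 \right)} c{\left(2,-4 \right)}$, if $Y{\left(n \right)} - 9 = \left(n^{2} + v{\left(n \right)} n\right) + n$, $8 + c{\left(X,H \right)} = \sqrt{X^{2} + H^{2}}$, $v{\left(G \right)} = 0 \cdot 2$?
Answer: $-436 + 130 \sqrt{5} \approx -145.31$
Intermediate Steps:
$v{\left(G \right)} = 0$
$c{\left(X,H \right)} = -8 + \sqrt{H^{2} + X^{2}}$ ($c{\left(X,H \right)} = -8 + \sqrt{X^{2} + H^{2}} = -8 + \sqrt{H^{2} + X^{2}}$)
$Y{\left(n \right)} = 9 + n + n^{2}$ ($Y{\left(n \right)} = 9 + \left(\left(n^{2} + 0 n\right) + n\right) = 9 + \left(\left(n^{2} + 0\right) + n\right) = 9 + \left(n^{2} + n\right) = 9 + \left(n + n^{2}\right) = 9 + n + n^{2}$)
$84 + Y{\left(7 \right)} c{\left(2,-4 \right)} = 84 + \left(9 + 7 + 7^{2}\right) \left(-8 + \sqrt{\left(-4\right)^{2} + 2^{2}}\right) = 84 + \left(9 + 7 + 49\right) \left(-8 + \sqrt{16 + 4}\right) = 84 + 65 \left(-8 + \sqrt{20}\right) = 84 + 65 \left(-8 + 2 \sqrt{5}\right) = 84 - \left(520 - 130 \sqrt{5}\right) = -436 + 130 \sqrt{5}$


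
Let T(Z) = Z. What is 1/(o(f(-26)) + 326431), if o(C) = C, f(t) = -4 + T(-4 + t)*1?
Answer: 1/326397 ≈ 3.0638e-6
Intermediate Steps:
f(t) = -8 + t (f(t) = -4 + (-4 + t)*1 = -4 + (-4 + t) = -8 + t)
1/(o(f(-26)) + 326431) = 1/((-8 - 26) + 326431) = 1/(-34 + 326431) = 1/326397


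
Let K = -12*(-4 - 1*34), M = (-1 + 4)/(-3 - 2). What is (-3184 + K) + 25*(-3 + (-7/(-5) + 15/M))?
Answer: -3393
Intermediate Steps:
M = -3/5 (M = 3/(-5) = 3*(-1/5) = -3/5 ≈ -0.60000)
K = 456 (K = -12*(-4 - 34) = -12*(-38) = 456)
(-3184 + K) + 25*(-3 + (-7/(-5) + 15/M)) = (-3184 + 456) + 25*(-3 + (-7/(-5) + 15/(-3/5))) = -2728 + 25*(-3 + (-7*(-1/5) + 15*(-5/3))) = -2728 + 25*(-3 + (7/5 - 25)) = -2728 + 25*(-3 - 118/5) = -2728 + 25*(-133/5) = -2728 - 665 = -3393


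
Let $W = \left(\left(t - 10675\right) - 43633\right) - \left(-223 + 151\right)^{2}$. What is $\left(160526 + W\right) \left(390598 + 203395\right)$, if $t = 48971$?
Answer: $89101919965$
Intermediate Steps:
$W = -10521$ ($W = \left(\left(48971 - 10675\right) - 43633\right) - \left(-223 + 151\right)^{2} = \left(38296 - 43633\right) - \left(-72\right)^{2} = -5337 - 5184 = -10521$)
$\left(160526 + W\right) \left(390598 + 203395\right) = \left(160526 - 10521\right) \left(390598 + 203395\right) = 150005 \cdot 593993 = 89101919965$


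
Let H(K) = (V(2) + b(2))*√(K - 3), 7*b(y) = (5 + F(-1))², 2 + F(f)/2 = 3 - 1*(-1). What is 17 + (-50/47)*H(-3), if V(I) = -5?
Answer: 17 - 2300*I*√6/329 ≈ 17.0 - 17.124*I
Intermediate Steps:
F(f) = 4 (F(f) = -4 + 2*(3 - 1*(-1)) = -4 + 2*(3 + 1) = -4 + 2*4 = -4 + 8 = 4)
b(y) = 81/7 (b(y) = (5 + 4)²/7 = (⅐)*9² = (⅐)*81 = 81/7)
H(K) = 46*√(-3 + K)/7 (H(K) = (-5 + 81/7)*√(K - 3) = 46*√(-3 + K)/7)
17 + (-50/47)*H(-3) = 17 + (-50/47)*(46*√(-3 - 3)/7) = 17 + (-50*1/47)*(46*√(-6)/7) = 17 - 2300*I*√6/329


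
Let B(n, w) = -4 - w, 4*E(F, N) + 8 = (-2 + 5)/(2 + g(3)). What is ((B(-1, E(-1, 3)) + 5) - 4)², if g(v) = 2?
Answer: 361/256 ≈ 1.4102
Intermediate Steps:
E(F, N) = -29/16 (E(F, N) = -2 + ((-2 + 5)/(2 + 2))/4 = -2 + (3/4)/4 = -2 + (3*(¼))/4 = -2 + (¼)*(¾) = -2 + 3/16 = -29/16)
((B(-1, E(-1, 3)) + 5) - 4)² = (((-4 - 1*(-29/16)) + 5) - 4)² = (((-4 + 29/16) + 5) - 4)² = ((-35/16 + 5) - 4)² = (45/16 - 4)² = (-19/16)² = 361/256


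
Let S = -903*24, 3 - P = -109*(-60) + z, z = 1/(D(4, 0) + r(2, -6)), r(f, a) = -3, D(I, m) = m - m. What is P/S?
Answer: 9805/32508 ≈ 0.30162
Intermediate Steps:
D(I, m) = 0
z = -1/3 (z = 1/(0 - 3) = 1/(-3) = -1/3 ≈ -0.33333)
P = -19610/3 (P = 3 - (-109*(-60) - 1/3) = 3 - (6540 - 1/3) = 3 - 1*19619/3 = 3 - 19619/3 = -19610/3 ≈ -6536.7)
S = -21672
P/S = -19610/3/(-21672) = -19610/3*(-1/21672) = 9805/32508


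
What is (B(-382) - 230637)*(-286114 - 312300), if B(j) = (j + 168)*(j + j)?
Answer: 40178114374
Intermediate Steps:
B(j) = 2*j*(168 + j) (B(j) = (168 + j)*(2*j) = 2*j*(168 + j))
(B(-382) - 230637)*(-286114 - 312300) = (2*(-382)*(168 - 382) - 230637)*(-286114 - 312300) = (2*(-382)*(-214) - 230637)*(-598414) = (163496 - 230637)*(-598414) = -67141*(-598414) = 40178114374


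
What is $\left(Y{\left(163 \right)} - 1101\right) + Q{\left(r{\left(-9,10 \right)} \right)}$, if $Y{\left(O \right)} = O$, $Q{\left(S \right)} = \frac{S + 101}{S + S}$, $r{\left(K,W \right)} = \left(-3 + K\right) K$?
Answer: $- \frac{202399}{216} \approx -937.03$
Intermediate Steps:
$r{\left(K,W \right)} = K \left(-3 + K\right)$
$Q{\left(S \right)} = \frac{101 + S}{2 S}$
$\left(Y{\left(163 \right)} - 1101\right) + Q{\left(r{\left(-9,10 \right)} \right)} = \left(163 - 1101\right) + \frac{101 - 9 \left(-3 - 9\right)}{2 \left(- 9 \left(-3 - 9\right)\right)} = -938 + \frac{101 - -108}{2 \left(\left(-9\right) \left(-12\right)\right)} = -938 + \frac{101 + 108}{2 \cdot 108} = -938 + \frac{1}{2} \cdot \frac{1}{108} \cdot 209 = -938 + \frac{209}{216} = - \frac{202399}{216}$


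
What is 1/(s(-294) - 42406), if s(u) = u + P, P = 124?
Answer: -1/42576 ≈ -2.3487e-5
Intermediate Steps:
s(u) = 124 + u (s(u) = u + 124 = 124 + u)
1/(s(-294) - 42406) = 1/((124 - 294) - 42406) = 1/(-170 - 42406) = 1/(-42576) = -1/42576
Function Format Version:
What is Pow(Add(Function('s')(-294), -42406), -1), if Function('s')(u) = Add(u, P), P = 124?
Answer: Rational(-1, 42576) ≈ -2.3487e-5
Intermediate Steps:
Function('s')(u) = Add(124, u) (Function('s')(u) = Add(u, 124) = Add(124, u))
Pow(Add(Function('s')(-294), -42406), -1) = Pow(Add(Add(124, -294), -42406), -1) = Pow(Add(-170, -42406), -1) = Pow(-42576, -1) = Rational(-1, 42576)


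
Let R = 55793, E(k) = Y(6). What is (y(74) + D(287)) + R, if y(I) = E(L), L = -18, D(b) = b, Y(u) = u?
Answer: 56086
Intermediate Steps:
E(k) = 6
y(I) = 6
(y(74) + D(287)) + R = (6 + 287) + 55793 = 293 + 55793 = 56086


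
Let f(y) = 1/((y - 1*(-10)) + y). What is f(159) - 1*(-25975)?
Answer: 8519801/328 ≈ 25975.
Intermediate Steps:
f(y) = 1/(10 + 2*y) (f(y) = 1/((y + 10) + y) = 1/((10 + y) + y) = 1/(10 + 2*y))
f(159) - 1*(-25975) = 1/(2*(5 + 159)) - 1*(-25975) = (1/2)/164 + 25975 = (1/2)*(1/164) + 25975 = 1/328 + 25975 = 8519801/328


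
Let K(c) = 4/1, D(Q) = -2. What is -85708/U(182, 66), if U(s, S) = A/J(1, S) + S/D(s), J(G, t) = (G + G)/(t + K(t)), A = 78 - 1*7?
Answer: -21427/613 ≈ -34.954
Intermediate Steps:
A = 71 (A = 78 - 7 = 71)
K(c) = 4 (K(c) = 4*1 = 4)
J(G, t) = 2*G/(4 + t) (J(G, t) = (G + G)/(t + 4) = (2*G)/(4 + t) = 2*G/(4 + t))
U(s, S) = 142 + 35*S (U(s, S) = 71/((2*1/(4 + S))) + S/(-2) = 71/((2/(4 + S))) + S*(-½) = 71*(2 + S/2) - S/2 = (142 + 71*S/2) - S/2 = 142 + 35*S)
-85708/U(182, 66) = -85708/(142 + 35*66) = -85708/(142 + 2310) = -85708/2452 = -85708*1/2452 = -21427/613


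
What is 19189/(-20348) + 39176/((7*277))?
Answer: 759945777/39454772 ≈ 19.261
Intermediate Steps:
19189/(-20348) + 39176/((7*277)) = 19189*(-1/20348) + 39176/1939 = -19189/20348 + 39176*(1/1939) = -19189/20348 + 39176/1939 = 759945777/39454772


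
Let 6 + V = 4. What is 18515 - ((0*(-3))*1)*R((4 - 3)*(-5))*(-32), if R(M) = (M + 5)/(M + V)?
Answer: 18515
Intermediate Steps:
V = -2 (V = -6 + 4 = -2)
R(M) = (5 + M)/(-2 + M) (R(M) = (M + 5)/(M - 2) = (5 + M)/(-2 + M))
18515 - ((0*(-3))*1)*R((4 - 3)*(-5))*(-32) = 18515 - ((0*(-3))*1)*((5 + (4 - 3)*(-5))/(-2 + (4 - 3)*(-5)))*(-32) = 18515 - (0*1)*((5 + 1*(-5))/(-2 + 1*(-5)))*(-32) = 18515 - 0*((5 - 5)/(-2 - 5))*(-32) = 18515 - 0*(0/(-7))*(-32) = 18515 - 0*(-⅐*0)*(-32) = 18515 - 0*0*(-32) = 18515 - 0*(-32) = 18515 - 1*0 = 18515 + 0 = 18515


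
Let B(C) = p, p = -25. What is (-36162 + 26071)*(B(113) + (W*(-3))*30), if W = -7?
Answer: -6105055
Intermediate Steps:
B(C) = -25
(-36162 + 26071)*(B(113) + (W*(-3))*30) = (-36162 + 26071)*(-25 - 7*(-3)*30) = -10091*(-25 + 21*30) = -10091*(-25 + 630) = -10091*605 = -6105055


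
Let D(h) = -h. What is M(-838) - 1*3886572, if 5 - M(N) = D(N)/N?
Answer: -3886566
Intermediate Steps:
M(N) = 6 (M(N) = 5 - (-N)/N = 5 - 1*(-1) = 5 + 1 = 6)
M(-838) - 1*3886572 = 6 - 1*3886572 = 6 - 3886572 = -3886566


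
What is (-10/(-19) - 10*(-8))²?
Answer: 2340900/361 ≈ 6484.5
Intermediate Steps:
(-10/(-19) - 10*(-8))² = (-10*(-1/19) + 80)² = (10/19 + 80)² = (1530/19)² = 2340900/361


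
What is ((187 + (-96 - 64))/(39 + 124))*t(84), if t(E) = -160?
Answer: -4320/163 ≈ -26.503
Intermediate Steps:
((187 + (-96 - 64))/(39 + 124))*t(84) = ((187 + (-96 - 64))/(39 + 124))*(-160) = ((187 - 160)/163)*(-160) = (27*(1/163))*(-160) = (27/163)*(-160) = -4320/163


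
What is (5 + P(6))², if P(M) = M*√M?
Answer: 241 + 60*√6 ≈ 387.97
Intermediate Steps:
P(M) = M^(3/2)
(5 + P(6))² = (5 + 6^(3/2))² = (5 + 6*√6)²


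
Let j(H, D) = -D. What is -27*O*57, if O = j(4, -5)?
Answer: -7695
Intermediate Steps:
O = 5 (O = -1*(-5) = 5)
-27*O*57 = -27*5*57 = -135*57 = -7695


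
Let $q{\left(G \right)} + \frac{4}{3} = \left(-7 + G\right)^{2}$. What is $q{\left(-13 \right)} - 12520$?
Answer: $- \frac{36364}{3} \approx -12121.0$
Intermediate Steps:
$q{\left(G \right)} = - \frac{4}{3} + \left(-7 + G\right)^{2}$
$q{\left(-13 \right)} - 12520 = \left(- \frac{4}{3} + \left(-7 - 13\right)^{2}\right) - 12520 = \left(- \frac{4}{3} + \left(-20\right)^{2}\right) - 12520 = \left(- \frac{4}{3} + 400\right) - 12520 = \frac{1196}{3} - 12520 = - \frac{36364}{3}$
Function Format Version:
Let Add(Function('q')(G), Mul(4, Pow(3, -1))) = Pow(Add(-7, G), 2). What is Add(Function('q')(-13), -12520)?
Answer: Rational(-36364, 3) ≈ -12121.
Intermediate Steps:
Function('q')(G) = Add(Rational(-4, 3), Pow(Add(-7, G), 2))
Add(Function('q')(-13), -12520) = Add(Add(Rational(-4, 3), Pow(Add(-7, -13), 2)), -12520) = Add(Add(Rational(-4, 3), Pow(-20, 2)), -12520) = Add(Add(Rational(-4, 3), 400), -12520) = Add(Rational(1196, 3), -12520) = Rational(-36364, 3)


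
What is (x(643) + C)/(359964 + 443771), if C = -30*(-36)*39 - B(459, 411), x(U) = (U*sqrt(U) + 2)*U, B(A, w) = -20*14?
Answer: 43686/803735 + 413449*sqrt(643)/803735 ≈ 13.098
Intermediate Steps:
B(A, w) = -280
x(U) = U*(2 + U**(3/2)) (x(U) = (U**(3/2) + 2)*U = (2 + U**(3/2))*U = U*(2 + U**(3/2)))
C = 42400 (C = -30*(-36)*39 - 1*(-280) = 1080*39 + 280 = 42120 + 280 = 42400)
(x(643) + C)/(359964 + 443771) = ((643**(5/2) + 2*643) + 42400)/(359964 + 443771) = ((413449*sqrt(643) + 1286) + 42400)/803735 = ((1286 + 413449*sqrt(643)) + 42400)*(1/803735) = (43686 + 413449*sqrt(643))*(1/803735) = 43686/803735 + 413449*sqrt(643)/803735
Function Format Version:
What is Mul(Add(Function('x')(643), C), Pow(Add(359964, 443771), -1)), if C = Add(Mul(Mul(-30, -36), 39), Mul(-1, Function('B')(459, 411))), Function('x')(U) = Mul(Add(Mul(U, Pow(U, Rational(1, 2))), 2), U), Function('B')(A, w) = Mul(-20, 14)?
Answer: Add(Rational(43686, 803735), Mul(Rational(413449, 803735), Pow(643, Rational(1, 2)))) ≈ 13.098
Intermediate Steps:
Function('B')(A, w) = -280
Function('x')(U) = Mul(U, Add(2, Pow(U, Rational(3, 2)))) (Function('x')(U) = Mul(Add(Pow(U, Rational(3, 2)), 2), U) = Mul(Add(2, Pow(U, Rational(3, 2))), U) = Mul(U, Add(2, Pow(U, Rational(3, 2)))))
C = 42400 (C = Add(Mul(Mul(-30, -36), 39), Mul(-1, -280)) = Add(Mul(1080, 39), 280) = Add(42120, 280) = 42400)
Mul(Add(Function('x')(643), C), Pow(Add(359964, 443771), -1)) = Mul(Add(Add(Pow(643, Rational(5, 2)), Mul(2, 643)), 42400), Pow(Add(359964, 443771), -1)) = Mul(Add(Add(Mul(413449, Pow(643, Rational(1, 2))), 1286), 42400), Pow(803735, -1)) = Mul(Add(Add(1286, Mul(413449, Pow(643, Rational(1, 2)))), 42400), Rational(1, 803735)) = Mul(Add(43686, Mul(413449, Pow(643, Rational(1, 2)))), Rational(1, 803735)) = Add(Rational(43686, 803735), Mul(Rational(413449, 803735), Pow(643, Rational(1, 2))))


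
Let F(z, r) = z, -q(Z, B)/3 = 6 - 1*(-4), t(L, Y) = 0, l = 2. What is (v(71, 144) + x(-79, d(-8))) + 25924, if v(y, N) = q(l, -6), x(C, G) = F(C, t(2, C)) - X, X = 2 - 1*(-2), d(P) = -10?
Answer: 25811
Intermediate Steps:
q(Z, B) = -30 (q(Z, B) = -3*(6 - 1*(-4)) = -3*(6 + 4) = -3*10 = -30)
X = 4 (X = 2 + 2 = 4)
x(C, G) = -4 + C (x(C, G) = C - 1*4 = C - 4 = -4 + C)
v(y, N) = -30
(v(71, 144) + x(-79, d(-8))) + 25924 = (-30 + (-4 - 79)) + 25924 = (-30 - 83) + 25924 = -113 + 25924 = 25811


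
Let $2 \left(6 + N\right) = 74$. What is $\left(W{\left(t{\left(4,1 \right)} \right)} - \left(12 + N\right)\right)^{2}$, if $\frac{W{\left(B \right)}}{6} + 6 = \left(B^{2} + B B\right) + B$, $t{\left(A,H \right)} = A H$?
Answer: $18769$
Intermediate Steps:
$N = 31$ ($N = -6 + \frac{1}{2} \cdot 74 = -6 + 37 = 31$)
$W{\left(B \right)} = -36 + 6 B + 12 B^{2}$ ($W{\left(B \right)} = -36 + 6 \left(\left(B^{2} + B B\right) + B\right) = -36 + 6 \left(\left(B^{2} + B^{2}\right) + B\right) = -36 + 6 \left(2 B^{2} + B\right) = -36 + 6 \left(B + 2 B^{2}\right) = -36 + \left(6 B + 12 B^{2}\right) = -36 + 6 B + 12 B^{2}$)
$\left(W{\left(t{\left(4,1 \right)} \right)} - \left(12 + N\right)\right)^{2} = \left(\left(-36 + 6 \cdot 4 \cdot 1 + 12 \left(4 \cdot 1\right)^{2}\right) - 43\right)^{2} = \left(\left(-36 + 6 \cdot 4 + 12 \cdot 4^{2}\right) - 43\right)^{2} = \left(\left(-36 + 24 + 12 \cdot 16\right) - 43\right)^{2} = \left(\left(-36 + 24 + 192\right) - 43\right)^{2} = \left(180 - 43\right)^{2} = 137^{2} = 18769$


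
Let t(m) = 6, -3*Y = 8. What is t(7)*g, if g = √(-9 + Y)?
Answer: 2*I*√105 ≈ 20.494*I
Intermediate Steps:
Y = -8/3 (Y = -⅓*8 = -8/3 ≈ -2.6667)
g = I*√105/3 (g = √(-9 - 8/3) = √(-35/3) = I*√105/3 ≈ 3.4156*I)
t(7)*g = 6*(I*√105/3) = 2*I*√105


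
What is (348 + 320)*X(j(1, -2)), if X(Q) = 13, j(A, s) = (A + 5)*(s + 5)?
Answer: 8684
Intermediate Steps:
j(A, s) = (5 + A)*(5 + s)
(348 + 320)*X(j(1, -2)) = (348 + 320)*13 = 668*13 = 8684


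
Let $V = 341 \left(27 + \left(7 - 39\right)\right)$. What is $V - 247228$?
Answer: $-248933$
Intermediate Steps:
$V = -1705$ ($V = 341 \left(27 - 32\right) = 341 \left(-5\right) = -1705$)
$V - 247228 = -1705 - 247228 = -248933$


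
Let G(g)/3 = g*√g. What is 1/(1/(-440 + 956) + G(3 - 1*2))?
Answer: 516/1549 ≈ 0.33312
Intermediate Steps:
G(g) = 3*g^(3/2) (G(g) = 3*(g*√g) = 3*g^(3/2))
1/(1/(-440 + 956) + G(3 - 1*2)) = 1/(1/(-440 + 956) + 3*(3 - 1*2)^(3/2)) = 1/(1/516 + 3*(3 - 2)^(3/2)) = 1/(1/516 + 3*1^(3/2)) = 1/(1/516 + 3*1) = 1/(1/516 + 3) = 1/(1549/516) = 516/1549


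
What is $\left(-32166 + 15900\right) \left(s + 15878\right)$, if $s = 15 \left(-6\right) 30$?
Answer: $-214353348$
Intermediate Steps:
$s = -2700$ ($s = \left(-90\right) 30 = -2700$)
$\left(-32166 + 15900\right) \left(s + 15878\right) = \left(-32166 + 15900\right) \left(-2700 + 15878\right) = \left(-16266\right) 13178 = -214353348$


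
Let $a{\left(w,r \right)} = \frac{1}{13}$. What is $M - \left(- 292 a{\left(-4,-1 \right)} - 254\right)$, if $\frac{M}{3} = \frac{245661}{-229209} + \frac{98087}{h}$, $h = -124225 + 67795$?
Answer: $\frac{455235217027}{1698438690} \approx 268.03$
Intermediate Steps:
$a{\left(w,r \right)} = \frac{1}{13}$
$h = -56430$
$M = - \frac{1101365861}{130649130}$ ($M = 3 \left(\frac{245661}{-229209} + \frac{98087}{-56430}\right) = 3 \left(245661 \left(- \frac{1}{229209}\right) + 98087 \left(- \frac{1}{56430}\right)\right) = 3 \left(- \frac{81887}{76403} - \frac{8917}{5130}\right) = 3 \left(- \frac{1101365861}{391947390}\right) = - \frac{1101365861}{130649130} \approx -8.4299$)
$M - \left(- 292 a{\left(-4,-1 \right)} - 254\right) = - \frac{1101365861}{130649130} - \left(\left(-292\right) \frac{1}{13} - 254\right) = - \frac{1101365861}{130649130} - \left(- \frac{292}{13} - 254\right) = - \frac{1101365861}{130649130} - - \frac{3594}{13} = - \frac{1101365861}{130649130} + \frac{3594}{13} = \frac{455235217027}{1698438690}$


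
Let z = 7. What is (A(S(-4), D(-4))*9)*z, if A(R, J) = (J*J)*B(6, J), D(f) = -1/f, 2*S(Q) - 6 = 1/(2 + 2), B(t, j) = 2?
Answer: 63/8 ≈ 7.8750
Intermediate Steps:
S(Q) = 25/8 (S(Q) = 3 + 1/(2*(2 + 2)) = 3 + (½)/4 = 3 + (½)*(¼) = 3 + ⅛ = 25/8)
A(R, J) = 2*J² (A(R, J) = (J*J)*2 = J²*2 = 2*J²)
(A(S(-4), D(-4))*9)*z = ((2*(-1/(-4))²)*9)*7 = ((2*(-1*(-¼))²)*9)*7 = ((2*(¼)²)*9)*7 = ((2*(1/16))*9)*7 = ((⅛)*9)*7 = (9/8)*7 = 63/8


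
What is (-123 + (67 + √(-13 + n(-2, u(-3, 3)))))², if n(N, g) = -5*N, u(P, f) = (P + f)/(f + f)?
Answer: (56 - I*√3)² ≈ 3133.0 - 193.99*I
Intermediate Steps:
u(P, f) = (P + f)/(2*f) (u(P, f) = (P + f)/((2*f)) = (P + f)*(1/(2*f)) = (P + f)/(2*f))
(-123 + (67 + √(-13 + n(-2, u(-3, 3)))))² = (-123 + (67 + √(-13 - 5*(-2))))² = (-123 + (67 + √(-13 + 10)))² = (-123 + (67 + √(-3)))² = (-123 + (67 + I*√3))² = (-56 + I*√3)²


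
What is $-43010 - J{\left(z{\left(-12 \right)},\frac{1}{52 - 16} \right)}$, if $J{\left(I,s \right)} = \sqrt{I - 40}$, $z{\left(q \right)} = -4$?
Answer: $-43010 - 2 i \sqrt{11} \approx -43010.0 - 6.6332 i$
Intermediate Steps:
$J{\left(I,s \right)} = \sqrt{-40 + I}$
$-43010 - J{\left(z{\left(-12 \right)},\frac{1}{52 - 16} \right)} = -43010 - \sqrt{-40 - 4} = -43010 - \sqrt{-44} = -43010 - 2 i \sqrt{11}$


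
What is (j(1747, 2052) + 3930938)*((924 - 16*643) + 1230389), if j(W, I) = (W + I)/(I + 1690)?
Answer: 17960757343039875/3742 ≈ 4.7998e+12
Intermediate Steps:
j(W, I) = (I + W)/(1690 + I)
(j(1747, 2052) + 3930938)*((924 - 16*643) + 1230389) = ((2052 + 1747)/(1690 + 2052) + 3930938)*((924 - 16*643) + 1230389) = (3799/3742 + 3930938)*((924 - 10288) + 1230389) = ((1/3742)*3799 + 3930938)*(-9364 + 1230389) = (3799/3742 + 3930938)*1221025 = (14709573795/3742)*1221025 = 17960757343039875/3742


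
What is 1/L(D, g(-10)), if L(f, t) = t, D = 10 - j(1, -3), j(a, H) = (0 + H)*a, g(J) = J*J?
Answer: 1/100 ≈ 0.010000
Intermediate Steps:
g(J) = J**2
j(a, H) = H*a
D = 13 (D = 10 - (-3) = 10 - 1*(-3) = 10 + 3 = 13)
1/L(D, g(-10)) = 1/((-10)**2) = 1/100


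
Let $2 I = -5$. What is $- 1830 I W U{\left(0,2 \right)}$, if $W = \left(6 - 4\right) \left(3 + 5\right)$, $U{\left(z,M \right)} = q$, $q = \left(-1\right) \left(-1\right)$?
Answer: $73200$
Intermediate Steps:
$I = - \frac{5}{2}$ ($I = \frac{1}{2} \left(-5\right) = - \frac{5}{2} \approx -2.5$)
$q = 1$
$U{\left(z,M \right)} = 1$
$W = 16$ ($W = 2 \cdot 8 = 16$)
$- 1830 I W U{\left(0,2 \right)} = - 1830 \left(- \frac{5}{2}\right) 16 \cdot 1 = - 1830 \left(\left(-40\right) 1\right) = \left(-1830\right) \left(-40\right) = 73200$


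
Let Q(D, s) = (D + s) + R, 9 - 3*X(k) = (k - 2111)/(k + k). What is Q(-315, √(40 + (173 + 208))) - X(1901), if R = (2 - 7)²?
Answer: -557028/1901 + √421 ≈ -272.50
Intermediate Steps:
X(k) = 3 - (-2111 + k)/(6*k) (X(k) = 3 - (k - 2111)/(3*(k + k)) = 3 - (-2111 + k)/(3*(2*k)) = 3 - (-2111 + k)*1/(2*k)/3 = 3 - (-2111 + k)/(6*k))
R = 25 (R = (-5)² = 25)
Q(D, s) = 25 + D + s (Q(D, s) = (D + s) + 25 = 25 + D + s)
Q(-315, √(40 + (173 + 208))) - X(1901) = (25 - 315 + √(40 + (173 + 208))) - (2111 + 17*1901)/(6*1901) = (25 - 315 + √(40 + 381)) - (2111 + 32317)/(6*1901) = (25 - 315 + √421) - 34428/(6*1901) = (-290 + √421) - 1*5738/1901 = (-290 + √421) - 5738/1901 = -557028/1901 + √421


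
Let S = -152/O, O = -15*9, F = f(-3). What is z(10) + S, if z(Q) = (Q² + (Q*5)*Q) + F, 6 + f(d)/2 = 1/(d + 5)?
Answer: 79667/135 ≈ 590.13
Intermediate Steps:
f(d) = -12 + 2/(5 + d) (f(d) = -12 + 2/(d + 5) = -12 + 2/(5 + d))
F = -11 (F = 2*(-29 - 6*(-3))/(5 - 3) = 2*(-29 + 18)/2 = 2*(½)*(-11) = -11)
O = -135
z(Q) = -11 + 6*Q² (z(Q) = (Q² + (Q*5)*Q) - 11 = (Q² + (5*Q)*Q) - 11 = (Q² + 5*Q²) - 11 = 6*Q² - 11 = -11 + 6*Q²)
S = 152/135 (S = -152/(-135) = -152*(-1/135) = 152/135 ≈ 1.1259)
z(10) + S = (-11 + 6*10²) + 152/135 = (-11 + 6*100) + 152/135 = (-11 + 600) + 152/135 = 589 + 152/135 = 79667/135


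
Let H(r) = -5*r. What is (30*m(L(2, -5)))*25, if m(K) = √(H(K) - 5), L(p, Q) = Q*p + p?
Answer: 750*√35 ≈ 4437.1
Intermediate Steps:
L(p, Q) = p + Q*p
m(K) = √(-5 - 5*K) (m(K) = √(-5*K - 5) = √(-5 - 5*K))
(30*m(L(2, -5)))*25 = (30*√(-5 - 10*(1 - 5)))*25 = (30*√(-5 - 10*(-4)))*25 = (30*√(-5 - 5*(-8)))*25 = (30*√(-5 + 40))*25 = (30*√35)*25 = 750*√35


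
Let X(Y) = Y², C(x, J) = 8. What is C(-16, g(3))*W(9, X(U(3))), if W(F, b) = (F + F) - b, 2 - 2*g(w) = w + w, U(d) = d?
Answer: 72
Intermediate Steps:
g(w) = 1 - w (g(w) = 1 - (w + w)/2 = 1 - w)
W(F, b) = -b + 2*F (W(F, b) = 2*F - b = -b + 2*F)
C(-16, g(3))*W(9, X(U(3))) = 8*(-1*3² + 2*9) = 8*(-1*9 + 18) = 8*(-9 + 18) = 8*9 = 72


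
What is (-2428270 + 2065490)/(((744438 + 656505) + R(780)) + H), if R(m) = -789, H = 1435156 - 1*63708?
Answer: -181390/1385801 ≈ -0.13089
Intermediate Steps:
H = 1371448 (H = 1435156 - 63708 = 1371448)
(-2428270 + 2065490)/(((744438 + 656505) + R(780)) + H) = (-2428270 + 2065490)/(((744438 + 656505) - 789) + 1371448) = -362780/((1400943 - 789) + 1371448) = -362780/(1400154 + 1371448) = -362780/2771602 = -362780*1/2771602 = -181390/1385801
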